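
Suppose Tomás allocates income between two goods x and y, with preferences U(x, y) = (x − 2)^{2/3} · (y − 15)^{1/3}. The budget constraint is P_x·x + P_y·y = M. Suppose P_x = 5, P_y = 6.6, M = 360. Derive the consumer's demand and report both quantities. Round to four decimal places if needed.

This is Cobb-Douglas in (x−2, y−15): tangency gives 2/3·P_y·(y−15) = 1/3·P_x·(x−2).
Substituting into the budget: x* = 2 + 2/3·(M − 2·P_x − 15·P_y)/P_x, and y* = 15 + 1/3·(…)/P_y.
Discretionary income = 360 − 2·5 − 15·6.6 = 251; x* = 2 + 2/3·251/5 = 35.4667; y* = 15 + 1/3·251/6.6 = 27.6768.

x* = 35.4667, y* = 27.6768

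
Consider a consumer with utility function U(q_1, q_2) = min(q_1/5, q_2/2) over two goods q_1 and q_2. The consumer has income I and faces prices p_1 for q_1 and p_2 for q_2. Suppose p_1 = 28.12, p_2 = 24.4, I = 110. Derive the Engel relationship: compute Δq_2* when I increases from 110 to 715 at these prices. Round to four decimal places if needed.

Δq_2* = 6.3886

With perfect complements, no substitution: consume in ratio q_1:q_2 = 5:2.
Budget: p_1·q_1 + p_2·(2/5)·q_1 = I, so (5·p_1 + 2·p_2)·q_1 = 5·I.
Demand: q_1*(p_1,p_2,I) = 5·I/(5·p_1 + 2·p_2), q_2* = 2·I/(5·p_1 + 2·p_2).
Here 5·28.12 + 2·24.4 = 189.4, giving q_2* = 1.1616.
At I' = 715: q_2* = 7.5502. Change: 7.5502 − 1.1616 = 6.3886.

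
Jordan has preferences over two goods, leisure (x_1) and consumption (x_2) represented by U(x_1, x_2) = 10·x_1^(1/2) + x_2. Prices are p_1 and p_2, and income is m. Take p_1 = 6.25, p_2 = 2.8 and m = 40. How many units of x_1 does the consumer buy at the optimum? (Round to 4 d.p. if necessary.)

x_1* = 5.0176

MU_x_1 = 5/√x_1, MU_x_2 = 1. Tangency: 5/√x_1 = p_1/p_2.
Thus x_1* = (5·p_2/p_1)² — independent of m — with the rest of income spent on x_2.
Plugging in: x_1* = (5·2.8/6.25)² = 5.0176.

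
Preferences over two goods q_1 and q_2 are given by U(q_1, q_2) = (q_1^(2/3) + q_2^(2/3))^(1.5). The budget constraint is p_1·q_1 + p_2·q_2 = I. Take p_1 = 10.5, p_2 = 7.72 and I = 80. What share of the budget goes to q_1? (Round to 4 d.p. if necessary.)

share on q_1 = 0.3509

MU_q_1 ∝ q_1^(-1/3), MU_q_2 ∝ q_2^(-1/3), so MRS = (q_2/q_1)^(1/3) = p_1/p_2.
Hence q_2/q_1 = (p_1/p_2)^(1/(1/3)), i.e. raised to the 3 power.
With the ratio pinned down, the budget gives q_1* = I/(p_1 + p_2·(q_2/q_1)) and q_2* = (q_2/q_1)·q_1*.
Numerically q_2/q_1 = 2.516031, so q_1* = 80/(10.5 + 7.72·2.516031) = 2.6735 and q_2* = 2.516031·2.6735 = 6.7265.
Expenditure on q_1: 10.5·2.6735 = 28.0713; share = 0.3509.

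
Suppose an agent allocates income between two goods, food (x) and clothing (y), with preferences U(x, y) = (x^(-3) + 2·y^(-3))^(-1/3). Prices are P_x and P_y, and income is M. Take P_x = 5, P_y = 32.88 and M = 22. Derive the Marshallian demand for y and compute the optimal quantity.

MU_x ∝ x^(-4), MU_y ∝ 2·y^(-4), so MRS = (1/2)·(y/x)^(4) = P_x/P_y.
Hence y/x = (2·P_x/P_y)^(1/(4)), i.e. raised to the 0.25 power.
Substitute y = (y/x)·x into the budget: x* = M/(P_x + P_y·(y/x)).
Numerically y/x = 0.742621, so x* = 22/(5 + 32.88·0.742621) = 0.7479 and y* = 0.742621·0.7479 = 0.5554.

y* = 0.5554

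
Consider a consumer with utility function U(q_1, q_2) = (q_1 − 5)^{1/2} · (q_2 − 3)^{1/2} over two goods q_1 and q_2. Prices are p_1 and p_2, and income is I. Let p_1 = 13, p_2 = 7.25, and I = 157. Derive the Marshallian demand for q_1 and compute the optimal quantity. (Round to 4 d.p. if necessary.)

q_1* = 7.7019

After buying the subsistence bundle (5, 3), a share 0.5 of the remaining income goes to q_1: q_1* = 5 + 0.5·(I − 5p_1 − 3p_2)/p_1.
Discretionary income = 157 − 5·13 − 3·7.25 = 70.25; q_1* = 5 + 0.5·70.25/13 = 7.7019.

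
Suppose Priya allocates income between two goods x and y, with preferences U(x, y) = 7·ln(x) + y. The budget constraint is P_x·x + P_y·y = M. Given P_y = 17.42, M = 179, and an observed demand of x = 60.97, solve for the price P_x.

P_x = 2

MU_x = 7/x, MU_y = 1. Tangency: 7/x = P_x/P_y.
So x*(P_x,P_y) = 7·P_y/P_x, independent of income; and y* = (M − 7·P_y)/P_y.
Set x* = 60.97 in the demand function and solve for P_x: P_x = 2.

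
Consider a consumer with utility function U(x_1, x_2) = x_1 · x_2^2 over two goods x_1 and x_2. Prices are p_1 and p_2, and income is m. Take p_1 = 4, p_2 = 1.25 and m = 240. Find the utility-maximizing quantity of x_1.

The MRS is (1/2)·x_2/x_1. Set MRS = p_1/p_2.
So p_2·x_2 = 2·p_1·x_1; combined with the budget, a share 1/3 of income goes to x_1.
Demand: x_1*(p_1,p_2,m) = 1/3·m/p_1 and x_2* = 2/3·m/p_2.
At p_1=4, p_2=1.25, m=240: x_1* = 1/3·240/4 = 20.

x_1* = 20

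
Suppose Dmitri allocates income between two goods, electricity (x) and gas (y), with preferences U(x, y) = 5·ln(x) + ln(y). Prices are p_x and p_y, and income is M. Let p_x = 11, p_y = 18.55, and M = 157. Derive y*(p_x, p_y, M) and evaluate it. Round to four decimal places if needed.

y* = 1.4106

Demand: x*(p_x,p_y,M) = 5/6·M/p_x and y* = 1/6·M/p_y.
At p_x=11, p_y=18.55, M=157: y* = 1/6·157/18.55 = 1.4106.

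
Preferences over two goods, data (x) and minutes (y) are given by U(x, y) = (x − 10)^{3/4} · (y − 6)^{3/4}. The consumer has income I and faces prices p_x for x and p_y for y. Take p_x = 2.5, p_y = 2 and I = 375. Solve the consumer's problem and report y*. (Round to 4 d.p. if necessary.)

After buying the subsistence bundle (10, 6), a share 0.5 of the remaining income goes to x: x* = 10 + 0.5·(I − 10p_x − 6p_y)/p_x.
Discretionary income = 375 − 10·2.5 − 6·2 = 338; y* = 6 + 0.5·338/2 = 90.5.

y* = 90.5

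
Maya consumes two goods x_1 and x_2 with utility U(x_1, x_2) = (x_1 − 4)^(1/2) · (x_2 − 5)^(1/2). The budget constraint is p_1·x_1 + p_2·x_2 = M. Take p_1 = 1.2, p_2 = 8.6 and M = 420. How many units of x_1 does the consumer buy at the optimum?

x_1* = 159.0833

Let x_1' = x_1−4, x_2' = x_2−5. MRS = x_2'/x_1' = p_1/p_2.
After buying the subsistence bundle (4, 5), a share 0.5 of the remaining income goes to x_1: x_1* = 4 + 0.5·(M − 4p_1 − 5p_2)/p_1.
Discretionary income = 420 − 4·1.2 − 5·8.6 = 372.2; x_1* = 4 + 0.5·372.2/1.2 = 159.0833.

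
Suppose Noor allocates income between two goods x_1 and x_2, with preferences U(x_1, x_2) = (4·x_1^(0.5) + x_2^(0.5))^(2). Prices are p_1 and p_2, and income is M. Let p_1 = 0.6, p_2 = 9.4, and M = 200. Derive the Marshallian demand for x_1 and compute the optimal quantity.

x_1* = 332.0088

Numerically x_2/x_1 = 0.000255, so x_1* = 200/(0.6 + 9.4·0.000255) = 332.0088.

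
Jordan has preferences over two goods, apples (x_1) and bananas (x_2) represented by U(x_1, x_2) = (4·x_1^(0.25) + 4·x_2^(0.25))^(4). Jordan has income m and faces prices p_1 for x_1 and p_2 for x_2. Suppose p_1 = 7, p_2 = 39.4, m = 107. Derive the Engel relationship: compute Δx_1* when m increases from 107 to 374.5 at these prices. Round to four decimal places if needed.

Δx_1* = 24.4623

From the CES first-order condition, (x_2/x_1)^(0.75) = p_1/p_2.
Solve for the ratio: x_2/x_1 = [p_1/p_2]^(4/3).
Substitute x_2 = (x_2/x_1)·x_1 into the budget: x_1* = m/(p_1 + p_2·(x_2/x_1)).
Numerically x_2/x_1 = 0.099878, so x_1* = 107/(7 + 39.4·0.099878) = 9.7849.
At m' = 374.5: x_1* = 34.2472. Change: 34.2472 − 9.7849 = 24.4623.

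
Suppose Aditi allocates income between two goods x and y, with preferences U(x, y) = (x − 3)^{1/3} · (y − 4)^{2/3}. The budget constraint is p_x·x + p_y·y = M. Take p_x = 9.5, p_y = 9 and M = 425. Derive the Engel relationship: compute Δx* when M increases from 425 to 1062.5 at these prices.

Δx* = 22.3684

This is Cobb-Douglas in (x−3, y−4): tangency gives 1/3·p_y·(y−4) = 2/3·p_x·(x−3).
Substituting into the budget: x* = 3 + 1/3·(M − 3·p_x − 4·p_y)/p_x, and y* = 4 + 2/3·(…)/p_y.
Discretionary income = 425 − 3·9.5 − 4·9 = 360.5; x* = 3 + 1/3·360.5/9.5 = 15.6491.
At M' = 1062.5: x* = 38.0175. Change: 38.0175 − 15.6491 = 22.3684.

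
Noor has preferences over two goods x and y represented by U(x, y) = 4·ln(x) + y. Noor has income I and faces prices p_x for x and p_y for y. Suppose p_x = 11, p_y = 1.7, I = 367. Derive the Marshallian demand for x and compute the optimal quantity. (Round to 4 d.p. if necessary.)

MU_x = 4/x, MU_y = 1. Tangency: 4/x = p_x/p_y.
So x*(p_x,p_y) = 4·p_y/p_x, independent of income; and y* = (I − 4·p_y)/p_y.
At the given prices: x* = 4·1.7/11 = 0.6182.

x* = 0.6182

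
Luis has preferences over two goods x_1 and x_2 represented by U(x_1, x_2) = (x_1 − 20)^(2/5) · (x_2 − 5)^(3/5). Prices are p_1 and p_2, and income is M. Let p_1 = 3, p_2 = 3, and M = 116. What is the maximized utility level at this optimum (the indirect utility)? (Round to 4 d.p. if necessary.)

This is Cobb-Douglas in (x_1−20, x_2−5): tangency gives 0.4·p_2·(x_2−5) = 0.6·p_1·(x_1−20).
After buying the subsistence bundle (20, 5), a share 0.4 of the remaining income goes to x_1: x_1* = 20 + 0.4·(M − 20p_1 − 5p_2)/p_1.
Discretionary income = 116 − 20·3 − 5·3 = 41; x_1* = 20 + 0.4·41/3 = 25.4667; x_2* = 5 + 0.6·41/3 = 13.2.
Utility at the optimum: U(25.4667, 13.2) = 6.9723.

V = 6.9723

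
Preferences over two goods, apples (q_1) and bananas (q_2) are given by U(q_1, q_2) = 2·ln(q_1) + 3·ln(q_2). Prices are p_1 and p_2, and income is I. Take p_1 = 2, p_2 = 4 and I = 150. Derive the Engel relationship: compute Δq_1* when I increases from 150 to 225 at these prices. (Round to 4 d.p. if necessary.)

Δq_1* = 15

MU_q_1/MU_q_2 = (2·q_2)/(3·q_1); tangency sets this equal to p_1/p_2.
So 2·p_2·q_2 = 3·p_1·q_1; combined with the budget, a share 0.4 of income goes to q_1.
Demand: q_1*(p_1,p_2,I) = 0.4·I/p_1 and q_2* = 0.6·I/p_2.
At p_1=2, p_2=4, I=150: q_1* = 0.4·150/2 = 30.
At I' = 225: q_1* = 45. Change: 45 − 30 = 15.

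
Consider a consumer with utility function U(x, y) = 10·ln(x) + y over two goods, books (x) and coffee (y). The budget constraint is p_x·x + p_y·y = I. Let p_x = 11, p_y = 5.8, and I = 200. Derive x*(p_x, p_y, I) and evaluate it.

MU_x = 10/x, MU_y = 1. Tangency: 10/x = p_x/p_y.
So x*(p_x,p_y) = 10·p_y/p_x, independent of income; and y* = (I − 10·p_y)/p_y.
At the given prices: x* = 10·5.8/11 = 5.2727.

x* = 5.2727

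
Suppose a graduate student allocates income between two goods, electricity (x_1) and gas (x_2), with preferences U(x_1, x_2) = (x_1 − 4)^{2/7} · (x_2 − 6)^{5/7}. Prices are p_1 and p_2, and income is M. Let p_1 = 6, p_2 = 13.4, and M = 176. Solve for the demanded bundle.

MRS = (2/5)·(x_2−6)/(x_1−4). Tangency with p_1/p_2 gives x_2−6 = (5/2)·(p_1/p_2)·(x_1−4).
Substituting into the budget: x_1* = 4 + 2/7·(M − 4·p_1 − 6·p_2)/p_1, and x_2* = 6 + 5/7·(…)/p_2.
Discretionary income = 176 − 4·6 − 6·13.4 = 71.6; x_1* = 4 + 2/7·71.6/6 = 7.4095; x_2* = 6 + 5/7·71.6/13.4 = 9.8166.

x_1* = 7.4095, x_2* = 9.8166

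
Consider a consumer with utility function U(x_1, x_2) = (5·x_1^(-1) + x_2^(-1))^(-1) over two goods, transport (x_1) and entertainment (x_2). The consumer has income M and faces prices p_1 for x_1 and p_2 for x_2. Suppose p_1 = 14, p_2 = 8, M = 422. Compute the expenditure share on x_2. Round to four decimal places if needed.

share on x_2 = 0.2527

MU_x_1 ∝ 5·x_1^(-2), MU_x_2 ∝ x_2^(-2), so MRS = 5·(x_2/x_1)^(2) = p_1/p_2.
Hence x_2/x_1 = ((1/5)·p_1/p_2)^(1/(2)), i.e. raised to the 0.5 power.
Substitute x_2 = (x_2/x_1)·x_1 into the budget: x_1* = M/(p_1 + p_2·(x_2/x_1)).
Numerically x_2/x_1 = 0.591608, so x_1* = 422/(14 + 8·0.591608) = 22.5273 and x_2* = 0.591608·22.5273 = 13.3273.
Expenditure on x_2: 8·13.3273 = 106.6184; share = 0.2527.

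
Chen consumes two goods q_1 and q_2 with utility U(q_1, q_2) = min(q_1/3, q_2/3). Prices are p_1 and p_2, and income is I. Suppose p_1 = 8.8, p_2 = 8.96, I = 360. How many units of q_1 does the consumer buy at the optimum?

q_1* = 20.2703

With perfect complements, no substitution: consume in ratio q_1:q_2 = 3:3.
Budget: p_1·q_1 + p_2·q_1 = I, so (3·p_1 + 3·p_2)·q_1 = 3·I.
Demand: q_1*(p_1,p_2,I) = 3·I/(3·p_1 + 3·p_2), q_2* = 3·I/(3·p_1 + 3·p_2).
Here 3·8.8 + 3·8.96 = 53.28, giving q_1* = 20.2703.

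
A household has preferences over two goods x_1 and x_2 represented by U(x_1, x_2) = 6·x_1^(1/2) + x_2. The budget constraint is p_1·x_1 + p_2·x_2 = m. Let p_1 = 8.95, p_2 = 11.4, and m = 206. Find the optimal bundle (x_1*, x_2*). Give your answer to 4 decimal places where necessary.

x_1* = 14.6018, x_2* = 6.6065

Set MRS = p_1/p_2: 3·x_1^(−1/2) = p_1/p_2.
Thus x_1* = (3·p_2/p_1)² — independent of m — with the rest of income spent on x_2.
Plugging in: x_1* = (3·11.4/8.95)² = 14.6018, x_2* = 6.6065.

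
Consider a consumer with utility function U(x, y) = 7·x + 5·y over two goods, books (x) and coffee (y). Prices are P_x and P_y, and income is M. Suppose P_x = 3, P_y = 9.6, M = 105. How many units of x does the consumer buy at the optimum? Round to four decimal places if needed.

x* = 35

Perfect substitutes: compare marginal utility per dollar. 7/P_x vs 5/P_y → 2.3333 vs 0.5208.
x gives more utility per dollar, so spend all income on x: x* = M/P_x, y* = 0.
Numerically: x* = 35, y* = 0.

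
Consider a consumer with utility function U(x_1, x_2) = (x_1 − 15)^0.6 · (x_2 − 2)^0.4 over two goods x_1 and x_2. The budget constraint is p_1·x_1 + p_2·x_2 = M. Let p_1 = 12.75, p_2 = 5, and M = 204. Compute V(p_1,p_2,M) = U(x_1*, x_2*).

V = 0.16

Discretionary income = 204 − 15·12.75 − 2·5 = 2.75; x_1* = 15 + 0.6·2.75/12.75 = 15.1294; x_2* = 2 + 0.4·2.75/5 = 2.22.
Utility at the optimum: U(15.1294, 2.22) = 0.16.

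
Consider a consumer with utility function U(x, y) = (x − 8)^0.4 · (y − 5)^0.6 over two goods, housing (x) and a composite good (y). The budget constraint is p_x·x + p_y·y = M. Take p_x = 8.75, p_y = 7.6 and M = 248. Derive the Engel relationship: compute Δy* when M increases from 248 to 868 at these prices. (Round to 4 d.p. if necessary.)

Δy* = 48.9474

Let x' = x−8, y' = y−5. MRS = (2/3)·y'/x' = p_x/p_y.
After buying the subsistence bundle (8, 5), a share 0.4 of the remaining income goes to x: x* = 8 + 0.4·(M − 8p_x − 5p_y)/p_x.
Discretionary income = 248 − 8·8.75 − 5·7.6 = 140; y* = 5 + 0.6·140/7.6 = 16.0526.
At M' = 868: y* = 65. Change: 65 − 16.0526 = 48.9474.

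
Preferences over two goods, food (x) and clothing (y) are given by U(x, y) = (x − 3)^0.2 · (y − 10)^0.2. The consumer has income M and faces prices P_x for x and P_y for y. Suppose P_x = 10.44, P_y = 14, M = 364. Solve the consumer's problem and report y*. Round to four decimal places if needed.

Let x' = x−3, y' = y−10. MRS = y'/x' = P_x/P_y.
Substituting into the budget: x* = 3 + 0.5·(M − 3·P_x − 10·P_y)/P_x, and y* = 10 + 0.5·(…)/P_y.
Discretionary income = 364 − 3·10.44 − 10·14 = 192.68; y* = 10 + 0.5·192.68/14 = 16.8814.

y* = 16.8814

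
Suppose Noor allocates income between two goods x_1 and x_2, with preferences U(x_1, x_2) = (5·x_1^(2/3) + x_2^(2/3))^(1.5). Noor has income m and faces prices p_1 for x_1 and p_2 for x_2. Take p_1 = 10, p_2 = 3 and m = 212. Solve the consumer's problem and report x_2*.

From the CES first-order condition, 5·(x_2/x_1)^(1/3) = p_1/p_2.
Solve for the ratio: x_2/x_1 = [(1/5)·p_1/p_2]^(3).
With the ratio pinned down, the budget gives x_1* = m/(p_1 + p_2·(x_2/x_1)) and x_2* = (x_2/x_1)·x_1*.
Numerically x_2/x_1 = 0.296296, so x_1* = 212/(10 + 3·0.296296) = 19.4694 and x_2* = 0.296296·19.4694 = 5.7687.

x_2* = 5.7687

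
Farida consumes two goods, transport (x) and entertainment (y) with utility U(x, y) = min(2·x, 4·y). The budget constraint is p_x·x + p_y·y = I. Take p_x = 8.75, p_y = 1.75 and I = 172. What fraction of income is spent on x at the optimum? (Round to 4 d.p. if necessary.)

share on x = 0.9091

With perfect complements, no substitution: consume in ratio x:y = 4:2.
Budget: p_x·x + p_y·(1/2)·x = I, so (4·p_x + 2·p_y)·x = 4·I.
Demand: x*(p_x,p_y,I) = 4·I/(4·p_x + 2·p_y), y* = 2·I/(4·p_x + 2·p_y).
Here 4·8.75 + 2·1.75 = 38.5, giving x* = 17.8701 and y* = 8.9351.
Expenditure on x: 8.75·17.8701 = 156.3636; share = 0.9091.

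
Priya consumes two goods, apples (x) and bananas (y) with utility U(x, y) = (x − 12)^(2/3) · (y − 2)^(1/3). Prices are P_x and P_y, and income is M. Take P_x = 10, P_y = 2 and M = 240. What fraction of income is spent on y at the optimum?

MRS = 2·(y−2)/(x−12). Tangency with P_x/P_y gives y−2 = (1/2)·(P_x/P_y)·(x−12).
After buying the subsistence bundle (12, 2), a share 2/3 of the remaining income goes to x: x* = 12 + 2/3·(M − 12P_x − 2P_y)/P_x.
Discretionary income = 240 − 12·10 − 2·2 = 116; x* = 12 + 2/3·116/10 = 19.7333; y* = 2 + 1/3·116/2 = 21.3333.
Expenditure on y: 2·21.3333 = 42.6667; share = 0.1778.

share on y = 0.1778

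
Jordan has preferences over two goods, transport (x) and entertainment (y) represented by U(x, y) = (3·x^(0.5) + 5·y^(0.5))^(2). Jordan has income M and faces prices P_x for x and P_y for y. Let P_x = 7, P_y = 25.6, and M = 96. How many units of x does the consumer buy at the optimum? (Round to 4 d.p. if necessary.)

MU_x ∝ 3·x^(-0.5), MU_y ∝ 5·y^(-0.5), so MRS = (3/5)·(y/x)^(0.5) = P_x/P_y.
Hence y/x = ((5/3)·P_x/P_y)^(1/(0.5)), i.e. raised to the 2 power.
With the ratio pinned down, the budget gives x* = M/(P_x + P_y·(y/x)) and y* = (y/x)·x*.
Numerically y/x = 0.207689, so x* = 96/(7 + 25.6·0.207689) = 7.7942.

x* = 7.7942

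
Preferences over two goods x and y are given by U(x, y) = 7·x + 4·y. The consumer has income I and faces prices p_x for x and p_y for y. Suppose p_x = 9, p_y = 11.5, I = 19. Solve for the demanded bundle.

x* = 2.1111, y* = 0

Perfect substitutes: compare marginal utility per dollar. 7/p_x vs 4/p_y → 0.7778 vs 0.3478.
x gives more utility per dollar, so spend all income on x: x* = I/p_x, y* = 0.
Numerically: x* = 2.1111, y* = 0.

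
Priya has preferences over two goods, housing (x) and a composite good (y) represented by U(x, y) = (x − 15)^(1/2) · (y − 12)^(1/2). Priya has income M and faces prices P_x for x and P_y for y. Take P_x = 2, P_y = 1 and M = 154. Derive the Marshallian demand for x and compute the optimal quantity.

MRS = (y−12)/(x−15). Tangency with P_x/P_y gives y−12 = (P_x/P_y)·(x−15).
Substituting into the budget: x* = 15 + 0.5·(M − 15·P_x − 12·P_y)/P_x, and y* = 12 + 0.5·(…)/P_y.
Discretionary income = 154 − 15·2 − 12·1 = 112; x* = 15 + 0.5·112/2 = 43.

x* = 43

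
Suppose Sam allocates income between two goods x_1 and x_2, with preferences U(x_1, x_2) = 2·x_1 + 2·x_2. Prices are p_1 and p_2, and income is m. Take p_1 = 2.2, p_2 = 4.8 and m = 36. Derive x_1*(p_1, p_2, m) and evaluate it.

x_1* = 16.3636

Numerically: x_1* = 16.3636, x_2* = 0.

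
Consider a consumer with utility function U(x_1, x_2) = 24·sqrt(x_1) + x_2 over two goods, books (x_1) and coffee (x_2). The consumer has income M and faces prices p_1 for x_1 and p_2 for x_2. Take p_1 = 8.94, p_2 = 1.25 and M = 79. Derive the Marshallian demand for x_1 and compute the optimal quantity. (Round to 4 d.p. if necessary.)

x_1* = 2.8152

Solve: √x_1 = 12·p_2/p_1, so x_1*(p_1,p_2) = (12·p_2/p_1)², and x_2* = (M − p_1·x_1*)/p_2.
Plugging in: x_1* = (12·1.25/8.94)² = 2.8152.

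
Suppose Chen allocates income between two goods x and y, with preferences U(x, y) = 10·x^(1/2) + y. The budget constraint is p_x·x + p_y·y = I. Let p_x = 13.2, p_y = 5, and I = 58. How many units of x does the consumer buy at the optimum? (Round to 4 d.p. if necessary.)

x* = 3.587

Solve: √x = 5·p_y/p_x, so x*(p_x,p_y) = (5·p_y/p_x)², and y* = (I − p_x·x*)/p_y.
Plugging in: x* = (5·5/13.2)² = 3.587.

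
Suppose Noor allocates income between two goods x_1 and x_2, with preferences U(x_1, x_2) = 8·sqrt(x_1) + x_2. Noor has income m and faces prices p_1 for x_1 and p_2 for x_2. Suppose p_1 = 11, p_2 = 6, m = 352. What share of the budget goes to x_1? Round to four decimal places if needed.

Thus x_1* = (4·p_2/p_1)² — independent of m — with the rest of income spent on x_2.
Plugging in: x_1* = (4·6/11)² = 4.7603, x_2* = 49.9394.
Expenditure on x_1: 11·4.7603 = 52.3636; share = 0.1488.

share on x_1 = 0.1488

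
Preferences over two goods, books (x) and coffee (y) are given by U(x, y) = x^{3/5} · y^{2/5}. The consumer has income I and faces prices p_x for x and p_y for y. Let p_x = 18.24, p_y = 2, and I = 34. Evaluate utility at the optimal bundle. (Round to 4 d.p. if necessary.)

V = 2.3023

MU_x/MU_y = (0.6·y)/(0.4·x); tangency sets this equal to p_x/p_y.
Rearranging, p_y·y = (2/3)·p_x·x. Substituting into the budget gives p_x·x·(1 + (2/3)) = I.
Demand: x*(p_x,p_y,I) = 0.6·I/p_x and y* = 0.4·I/p_y.
At p_x=18.24, p_y=2, I=34: x* = 0.6·34/18.24 = 1.1184, y* = 6.8.
Utility at the optimum: U(1.1184, 6.8) = 2.3023.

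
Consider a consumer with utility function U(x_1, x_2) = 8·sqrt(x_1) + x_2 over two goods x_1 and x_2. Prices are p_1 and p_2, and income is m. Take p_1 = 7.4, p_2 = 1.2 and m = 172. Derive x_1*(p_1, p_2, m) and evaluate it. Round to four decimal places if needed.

x_1* = 0.4207

Utility is quasi-linear in x_2; the FOC for x_1 is 4/√x_1 = p_1/p_2.
Thus x_1* = (4·p_2/p_1)² — independent of m — with the rest of income spent on x_2.
Plugging in: x_1* = (4·1.2/7.4)² = 0.4207.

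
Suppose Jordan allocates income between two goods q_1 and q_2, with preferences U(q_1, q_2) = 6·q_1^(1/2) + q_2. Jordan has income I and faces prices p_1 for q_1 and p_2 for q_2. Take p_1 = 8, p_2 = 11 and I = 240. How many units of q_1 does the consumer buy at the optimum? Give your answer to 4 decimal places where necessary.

Set MRS = p_1/p_2: 3·q_1^(−1/2) = p_1/p_2.
Thus q_1* = (3·p_2/p_1)² — independent of I — with the rest of income spent on q_2.
Plugging in: q_1* = (3·11/8)² = 17.0156.

q_1* = 17.0156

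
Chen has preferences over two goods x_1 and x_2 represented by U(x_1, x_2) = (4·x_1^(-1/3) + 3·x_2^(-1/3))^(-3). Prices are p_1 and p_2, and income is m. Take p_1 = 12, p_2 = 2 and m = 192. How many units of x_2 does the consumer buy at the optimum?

x_2* = 32.6312

MRS = MU_x_1/MU_x_2 = (4/3)·(x_2/x_1)^(4/3). Set equal to p_1/p_2.
Solve for the ratio: x_2/x_1 = [(3/4)·p_1/p_2]^(0.75).
With the ratio pinned down, the budget gives x_1* = m/(p_1 + p_2·(x_2/x_1)) and x_2* = (x_2/x_1)·x_1*.
Numerically x_2/x_1 = 3.089651, so x_1* = 192/(12 + 2·3.089651) = 10.5615 and x_2* = 3.089651·10.5615 = 32.6312.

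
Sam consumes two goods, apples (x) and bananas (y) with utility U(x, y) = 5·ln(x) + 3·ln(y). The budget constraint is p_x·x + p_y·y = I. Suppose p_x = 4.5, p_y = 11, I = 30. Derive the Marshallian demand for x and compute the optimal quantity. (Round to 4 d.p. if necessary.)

x* = 4.1667

Tangency: MRS = (5/3)·y/x = p_x/p_y.
So 5·p_y·y = 3·p_x·x; combined with the budget, a share 0.625 of income goes to x.
Demand: x*(p_x,p_y,I) = 0.625·I/p_x and y* = 0.375·I/p_y.
At p_x=4.5, p_y=11, I=30: x* = 0.625·30/4.5 = 4.1667.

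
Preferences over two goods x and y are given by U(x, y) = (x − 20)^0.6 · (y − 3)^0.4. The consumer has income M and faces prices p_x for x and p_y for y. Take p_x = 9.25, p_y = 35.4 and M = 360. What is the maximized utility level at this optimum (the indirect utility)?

V = 2.2183

MRS = (3/2)·(y−3)/(x−20). Tangency with p_x/p_y gives y−3 = (2/3)·(p_x/p_y)·(x−20).
After buying the subsistence bundle (20, 3), a share 0.6 of the remaining income goes to x: x* = 20 + 0.6·(M − 20p_x − 3p_y)/p_x.
Discretionary income = 360 − 20·9.25 − 3·35.4 = 68.8; x* = 20 + 0.6·68.8/9.25 = 24.4627; y* = 3 + 0.4·68.8/35.4 = 3.7774.
Utility at the optimum: U(24.4627, 3.7774) = 2.2183.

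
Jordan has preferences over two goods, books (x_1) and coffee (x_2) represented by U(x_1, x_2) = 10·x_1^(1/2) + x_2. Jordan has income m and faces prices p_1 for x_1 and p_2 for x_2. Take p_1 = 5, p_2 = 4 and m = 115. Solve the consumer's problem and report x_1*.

x_1* = 16

Plugging in: x_1* = (5·4/5)² = 16.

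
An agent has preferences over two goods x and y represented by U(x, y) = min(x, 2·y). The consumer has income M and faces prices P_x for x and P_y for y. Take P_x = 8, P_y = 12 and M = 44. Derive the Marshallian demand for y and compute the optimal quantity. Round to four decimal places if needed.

With perfect complements, no substitution: consume in ratio x:y = 2:1.
Budget: P_x·x + P_y·(1/2)·x = M, so (2·P_x + P_y)·x = 2·M.
Demand: x*(P_x,P_y,M) = 2·M/(2·P_x + P_y), y* = M/(2·P_x + P_y).
Here 2·8 + 12 = 28, giving y* = 1.5714.

y* = 1.5714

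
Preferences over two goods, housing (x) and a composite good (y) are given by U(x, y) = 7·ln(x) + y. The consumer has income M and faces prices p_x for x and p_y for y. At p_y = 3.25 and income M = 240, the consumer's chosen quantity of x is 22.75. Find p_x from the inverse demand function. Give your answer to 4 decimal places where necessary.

MU_x = 7/x, MU_y = 1. Tangency: 7/x = p_x/p_y.
So x*(p_x,p_y) = 7·p_y/p_x, independent of income; and y* = (M − 7·p_y)/p_y.
Set x* = 22.75 in the demand function and solve for p_x: p_x = 1.

p_x = 1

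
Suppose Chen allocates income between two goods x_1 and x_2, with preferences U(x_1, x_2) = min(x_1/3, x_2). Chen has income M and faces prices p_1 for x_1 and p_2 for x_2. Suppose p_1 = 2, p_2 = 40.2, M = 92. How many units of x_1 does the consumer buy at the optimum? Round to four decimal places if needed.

Leontief preferences: the optimum is at the kink where x_1/3 = x_2/1, i.e. x_2 = (1/3)·x_1.
Budget: p_1·x_1 + p_2·(1/3)·x_1 = M, so (3·p_1 + p_2)·x_1 = 3·M.
Demand: x_1*(p_1,p_2,M) = 3·M/(3·p_1 + p_2), x_2* = M/(3·p_1 + p_2).
Here 3·2 + 40.2 = 46.2, giving x_1* = 5.974.

x_1* = 5.974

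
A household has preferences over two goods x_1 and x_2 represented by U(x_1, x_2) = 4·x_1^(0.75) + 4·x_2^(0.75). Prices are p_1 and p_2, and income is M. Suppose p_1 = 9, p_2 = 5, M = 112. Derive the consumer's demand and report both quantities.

MRS = MU_x_1/MU_x_2 = (x_2/x_1)^(0.25). Set equal to p_1/p_2.
Solve for the ratio: x_2/x_1 = [p_1/p_2]^(4).
With the ratio pinned down, the budget gives x_1* = M/(p_1 + p_2·(x_2/x_1)) and x_2* = (x_2/x_1)·x_1*.
Numerically x_2/x_1 = 10.4976, so x_1* = 112/(9 + 5·10.4976) = 1.8215 and x_2* = 10.4976·1.8215 = 19.1213.

x_1* = 1.8215, x_2* = 19.1213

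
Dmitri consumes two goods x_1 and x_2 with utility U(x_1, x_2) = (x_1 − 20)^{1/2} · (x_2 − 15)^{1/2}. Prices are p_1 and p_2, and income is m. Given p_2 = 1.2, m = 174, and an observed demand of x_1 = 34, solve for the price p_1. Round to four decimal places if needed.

MRS = (x_2−15)/(x_1−20). Tangency with p_1/p_2 gives x_2−15 = (p_1/p_2)·(x_1−20).
Substituting into the budget: x_1* = 20 + 0.5·(m − 20·p_1 − 15·p_2)/p_1, and x_2* = 15 + 0.5·(…)/p_2.
Set x_1* = 34 in the demand function and solve for p_1: p_1 = 3.25.

p_1 = 3.25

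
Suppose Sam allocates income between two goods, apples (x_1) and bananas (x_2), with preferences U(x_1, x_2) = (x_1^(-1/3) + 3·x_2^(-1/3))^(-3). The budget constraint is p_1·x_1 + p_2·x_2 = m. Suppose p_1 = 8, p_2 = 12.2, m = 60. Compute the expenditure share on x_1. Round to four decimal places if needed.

share on x_1 = 0.283

MRS = MU_x_1/MU_x_2 = (1/3)·(x_2/x_1)^(4/3). Set equal to p_1/p_2.
Hence x_2/x_1 = (3·p_1/p_2)^(1/(4/3)), i.e. raised to the 0.75 power.
Substitute x_2 = (x_2/x_1)·x_1 into the budget: x_1* = m/(p_1 + p_2·(x_2/x_1)).
Numerically x_2/x_1 = 1.661072, so x_1* = 60/(8 + 12.2·1.661072) = 2.1228 and x_2* = 1.661072·2.1228 = 3.5261.
Expenditure on x_1: 8·2.1228 = 16.9821; share = 0.283.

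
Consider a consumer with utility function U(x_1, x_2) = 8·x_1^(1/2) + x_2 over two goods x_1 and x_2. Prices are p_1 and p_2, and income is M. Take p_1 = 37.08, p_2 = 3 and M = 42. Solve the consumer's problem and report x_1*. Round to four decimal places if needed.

Utility is quasi-linear in x_2; the FOC for x_1 is 4/√x_1 = p_1/p_2.
Thus x_1* = (4·p_2/p_1)² — independent of M — with the rest of income spent on x_2.
Plugging in: x_1* = (4·3/37.08)² = 0.1047.

x_1* = 0.1047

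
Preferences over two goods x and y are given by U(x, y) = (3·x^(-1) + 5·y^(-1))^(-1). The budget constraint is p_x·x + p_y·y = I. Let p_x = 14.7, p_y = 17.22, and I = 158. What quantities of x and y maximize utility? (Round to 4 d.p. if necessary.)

x* = 4.4835, y* = 5.348

From the CES first-order condition, (3/5)·(y/x)^(2) = p_x/p_y.
Hence y/x = ((5/3)·p_x/p_y)^(1/(2)), i.e. raised to the 0.5 power.
With the ratio pinned down, the budget gives x* = I/(p_x + p_y·(y/x)) and y* = (y/x)·x*.
Numerically y/x = 1.192797, so x* = 158/(14.7 + 17.22·1.192797) = 4.4835 and y* = 1.192797·4.4835 = 5.348.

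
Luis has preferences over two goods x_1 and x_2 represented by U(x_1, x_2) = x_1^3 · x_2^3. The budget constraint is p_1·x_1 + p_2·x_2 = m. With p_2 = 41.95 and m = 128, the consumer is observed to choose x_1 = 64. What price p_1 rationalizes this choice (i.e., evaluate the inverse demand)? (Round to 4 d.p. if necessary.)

The MRS is x_2/x_1. Set MRS = p_1/p_2.
Rearranging, p_2·x_2 = p_1·x_1. Substituting into the budget gives p_1·x_1·(1 + 1) = m.
Demand: x_1*(p_1,p_2,m) = 0.5·m/p_1 and x_2* = 0.5·m/p_2.
Set x_1* = 64 in the demand function and solve for p_1: p_1 = 1.

p_1 = 1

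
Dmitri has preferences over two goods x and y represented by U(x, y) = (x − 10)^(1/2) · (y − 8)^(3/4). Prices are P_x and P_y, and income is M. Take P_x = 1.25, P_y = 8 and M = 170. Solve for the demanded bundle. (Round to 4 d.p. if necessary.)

x* = 39.92, y* = 15.0125

This is Cobb-Douglas in (x−10, y−8): tangency gives 0.5·P_y·(y−8) = 0.75·P_x·(x−10).
After buying the subsistence bundle (10, 8), a share 0.4 of the remaining income goes to x: x* = 10 + 0.4·(M − 10P_x − 8P_y)/P_x.
Discretionary income = 170 − 10·1.25 − 8·8 = 93.5; x* = 10 + 0.4·93.5/1.25 = 39.92; y* = 8 + 0.6·93.5/8 = 15.0125.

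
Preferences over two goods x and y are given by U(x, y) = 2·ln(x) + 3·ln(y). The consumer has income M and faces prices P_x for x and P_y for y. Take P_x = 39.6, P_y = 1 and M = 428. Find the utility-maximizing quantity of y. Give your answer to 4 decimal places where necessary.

y* = 256.8

At P_x=39.6, P_y=1, M=428: y* = 0.6·428/1 = 256.8.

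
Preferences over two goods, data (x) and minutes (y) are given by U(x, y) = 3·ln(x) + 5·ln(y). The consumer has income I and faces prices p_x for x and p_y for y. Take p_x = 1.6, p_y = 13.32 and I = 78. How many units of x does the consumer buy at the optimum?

The MRS is (3/5)·y/x. Set MRS = p_x/p_y.
Rearranging, p_y·y = (5/3)·p_x·x. Substituting into the budget gives p_x·x·(1 + (5/3)) = I.
Demand: x*(p_x,p_y,I) = 0.375·I/p_x and y* = 0.625·I/p_y.
At p_x=1.6, p_y=13.32, I=78: x* = 0.375·78/1.6 = 18.2812.

x* = 18.2812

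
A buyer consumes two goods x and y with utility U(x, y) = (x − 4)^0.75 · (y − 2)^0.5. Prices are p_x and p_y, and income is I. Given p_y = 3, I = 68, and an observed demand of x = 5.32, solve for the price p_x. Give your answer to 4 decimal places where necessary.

p_x = 10

Let x' = x−4, y' = y−2. MRS = (3/2)·y'/x' = p_x/p_y.
Substituting into the budget: x* = 4 + 0.6·(I − 4·p_x − 2·p_y)/p_x, and y* = 2 + 0.4·(…)/p_y.
Set x* = 5.32 in the demand function and solve for p_x: p_x = 10.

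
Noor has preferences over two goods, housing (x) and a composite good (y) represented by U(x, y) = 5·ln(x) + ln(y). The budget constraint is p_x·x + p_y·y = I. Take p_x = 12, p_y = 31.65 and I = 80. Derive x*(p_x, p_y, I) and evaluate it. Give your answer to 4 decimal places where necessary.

x* = 5.5556

MU_x/MU_y = (5·y)/(x); tangency sets this equal to p_x/p_y.
Rearranging, p_y·y = (1/5)·p_x·x. Substituting into the budget gives p_x·x·(1 + (1/5)) = I.
Demand: x*(p_x,p_y,I) = 5/6·I/p_x and y* = 1/6·I/p_y.
At p_x=12, p_y=31.65, I=80: x* = 5/6·80/12 = 5.5556.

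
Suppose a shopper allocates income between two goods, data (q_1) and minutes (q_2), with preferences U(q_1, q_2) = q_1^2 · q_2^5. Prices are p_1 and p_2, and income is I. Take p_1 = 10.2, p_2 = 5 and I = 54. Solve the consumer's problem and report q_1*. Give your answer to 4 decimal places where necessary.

q_1* = 1.5126

Tangency: MRS = (2/5)·q_2/q_1 = p_1/p_2.
So 2·p_2·q_2 = 5·p_1·q_1; combined with the budget, a share 2/7 of income goes to q_1.
Demand: q_1*(p_1,p_2,I) = 2/7·I/p_1 and q_2* = 5/7·I/p_2.
At p_1=10.2, p_2=5, I=54: q_1* = 2/7·54/10.2 = 1.5126.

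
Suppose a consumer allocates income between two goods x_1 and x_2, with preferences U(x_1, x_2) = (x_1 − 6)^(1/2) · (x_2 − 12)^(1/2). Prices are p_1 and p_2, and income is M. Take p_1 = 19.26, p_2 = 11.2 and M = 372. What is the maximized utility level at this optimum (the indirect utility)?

V = 4.1547

Let x_1' = x_1−6, x_2' = x_2−12. MRS = x_2'/x_1' = p_1/p_2.
Substituting into the budget: x_1* = 6 + 0.5·(M − 6·p_1 − 12·p_2)/p_1, and x_2* = 12 + 0.5·(…)/p_2.
Discretionary income = 372 − 6·19.26 − 12·11.2 = 122.04; x_1* = 6 + 0.5·122.04/19.26 = 9.1682; x_2* = 12 + 0.5·122.04/11.2 = 17.4482.
Utility at the optimum: U(9.1682, 17.4482) = 4.1547.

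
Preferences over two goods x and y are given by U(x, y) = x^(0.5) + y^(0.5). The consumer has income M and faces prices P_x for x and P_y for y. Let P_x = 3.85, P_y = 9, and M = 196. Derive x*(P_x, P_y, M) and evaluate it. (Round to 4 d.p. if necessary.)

From the CES first-order condition, (y/x)^(0.5) = P_x/P_y.
Hence y/x = (P_x/P_y)^(1/(0.5)), i.e. raised to the 2 power.
With the ratio pinned down, the budget gives x* = M/(P_x + P_y·(y/x)) and y* = (y/x)·x*.
Numerically y/x = 0.182994, so x* = 196/(3.85 + 9·0.182994) = 35.6562.

x* = 35.6562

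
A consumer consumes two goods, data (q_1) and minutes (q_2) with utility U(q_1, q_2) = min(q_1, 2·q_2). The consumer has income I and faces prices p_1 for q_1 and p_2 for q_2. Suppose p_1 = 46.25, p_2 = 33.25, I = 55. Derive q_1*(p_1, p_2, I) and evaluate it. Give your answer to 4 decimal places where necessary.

q_1* = 0.8748

With perfect complements, no substitution: consume in ratio q_1:q_2 = 2:1.
Budget: p_1·q_1 + p_2·(1/2)·q_1 = I, so (2·p_1 + p_2)·q_1 = 2·I.
Demand: q_1*(p_1,p_2,I) = 2·I/(2·p_1 + p_2), q_2* = I/(2·p_1 + p_2).
Here 2·46.25 + 33.25 = 125.75, giving q_1* = 0.8748.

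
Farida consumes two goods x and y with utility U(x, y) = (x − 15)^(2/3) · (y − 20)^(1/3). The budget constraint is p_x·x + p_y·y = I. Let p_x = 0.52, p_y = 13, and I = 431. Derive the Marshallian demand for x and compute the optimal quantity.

x* = 224.2308

Discretionary income = 431 − 15·0.52 − 20·13 = 163.2; x* = 15 + 2/3·163.2/0.52 = 224.2308.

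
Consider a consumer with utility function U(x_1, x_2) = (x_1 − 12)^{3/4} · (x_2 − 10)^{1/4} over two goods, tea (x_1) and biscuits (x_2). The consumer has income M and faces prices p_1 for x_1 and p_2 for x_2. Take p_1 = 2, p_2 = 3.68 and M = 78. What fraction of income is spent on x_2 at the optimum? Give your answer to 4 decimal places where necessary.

share on x_2 = 0.5269

This is Cobb-Douglas in (x_1−12, x_2−10): tangency gives 0.75·p_2·(x_2−10) = 0.25·p_1·(x_1−12).
After buying the subsistence bundle (12, 10), a share 0.75 of the remaining income goes to x_1: x_1* = 12 + 0.75·(M − 12p_1 − 10p_2)/p_1.
Discretionary income = 78 − 12·2 − 10·3.68 = 17.2; x_1* = 12 + 0.75·17.2/2 = 18.45; x_2* = 10 + 0.25·17.2/3.68 = 11.1685.
Expenditure on x_2: 3.68·11.1685 = 41.1; share = 0.5269.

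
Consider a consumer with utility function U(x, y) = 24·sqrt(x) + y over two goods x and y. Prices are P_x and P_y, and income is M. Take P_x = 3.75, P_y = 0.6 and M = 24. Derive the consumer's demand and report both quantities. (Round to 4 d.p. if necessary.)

Set MRS = P_x/P_y: 12·x^(−1/2) = P_x/P_y.
Solve: √x = 12·P_y/P_x, so x*(P_x,P_y) = (12·P_y/P_x)², and y* = (M − P_x·x*)/P_y.
Plugging in: x* = (12·0.6/3.75)² = 3.6864, y* = 16.96.

x* = 3.6864, y* = 16.96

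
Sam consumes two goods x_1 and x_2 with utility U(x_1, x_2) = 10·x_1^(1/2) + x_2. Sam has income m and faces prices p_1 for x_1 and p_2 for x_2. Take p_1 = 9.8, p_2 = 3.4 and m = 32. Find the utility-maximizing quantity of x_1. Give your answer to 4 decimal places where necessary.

x_1* = 3.0092

MU_x_1 = 5/√x_1, MU_x_2 = 1. Tangency: 5/√x_1 = p_1/p_2.
Thus x_1* = (5·p_2/p_1)² — independent of m — with the rest of income spent on x_2.
Plugging in: x_1* = (5·3.4/9.8)² = 3.0092.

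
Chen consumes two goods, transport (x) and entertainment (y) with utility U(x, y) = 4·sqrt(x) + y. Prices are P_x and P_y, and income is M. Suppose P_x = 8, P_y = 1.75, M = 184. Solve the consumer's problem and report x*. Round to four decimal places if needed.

MU_x = 2/√x, MU_y = 1. Tangency: 2/√x = P_x/P_y.
Thus x* = (2·P_y/P_x)² — independent of M — with the rest of income spent on y.
Plugging in: x* = (2·1.75/8)² = 0.1914.

x* = 0.1914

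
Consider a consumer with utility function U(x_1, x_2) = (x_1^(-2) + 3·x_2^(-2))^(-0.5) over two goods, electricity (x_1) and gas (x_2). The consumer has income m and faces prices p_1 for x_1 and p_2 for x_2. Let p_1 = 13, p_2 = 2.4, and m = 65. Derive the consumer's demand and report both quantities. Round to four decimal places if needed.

Numerically x_2/x_1 = 2.532899, so x_1* = 65/(13 + 2.4·2.532899) = 3.4069 and x_2* = 2.532899·3.4069 = 8.6293.

x_1* = 3.4069, x_2* = 8.6293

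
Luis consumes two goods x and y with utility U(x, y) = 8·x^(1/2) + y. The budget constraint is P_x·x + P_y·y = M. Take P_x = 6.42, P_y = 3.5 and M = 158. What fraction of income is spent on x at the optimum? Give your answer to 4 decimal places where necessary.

share on x = 0.1932

MU_x = 4/√x, MU_y = 1. Tangency: 4/√x = P_x/P_y.
Thus x* = (4·P_y/P_x)² — independent of M — with the rest of income spent on y.
Plugging in: x* = (4·3.5/6.42)² = 4.7554, y* = 36.4201.
Expenditure on x: 6.42·4.7554 = 30.5296; share = 0.1932.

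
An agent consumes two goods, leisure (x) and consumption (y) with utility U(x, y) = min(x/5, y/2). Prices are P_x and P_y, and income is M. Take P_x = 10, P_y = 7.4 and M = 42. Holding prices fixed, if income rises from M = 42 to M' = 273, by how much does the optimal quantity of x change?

Leontief preferences: the optimum is at the kink where x/5 = y/2, i.e. y = (2/5)·x.
Budget: P_x·x + P_y·(2/5)·x = M, so (5·P_x + 2·P_y)·x = 5·M.
Demand: x*(P_x,P_y,M) = 5·M/(5·P_x + 2·P_y), y* = 2·M/(5·P_x + 2·P_y).
Here 5·10 + 2·7.4 = 64.8, giving x* = 3.2407.
At M' = 273: x* = 21.0648. Change: 21.0648 − 3.2407 = 17.8241.

Δx* = 17.8241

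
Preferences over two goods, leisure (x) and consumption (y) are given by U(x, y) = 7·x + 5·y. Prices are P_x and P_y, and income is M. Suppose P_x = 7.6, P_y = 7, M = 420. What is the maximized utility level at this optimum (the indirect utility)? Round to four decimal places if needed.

Perfect substitutes: compare marginal utility per dollar. 7/P_x vs 5/P_y → 0.9211 vs 0.7143.
x gives more utility per dollar, so spend all income on x: x* = M/P_x, y* = 0.
Numerically: x* = 55.2632, y* = 0.
Utility at the optimum: U(55.2632, 0) = 386.8421.

V = 386.8421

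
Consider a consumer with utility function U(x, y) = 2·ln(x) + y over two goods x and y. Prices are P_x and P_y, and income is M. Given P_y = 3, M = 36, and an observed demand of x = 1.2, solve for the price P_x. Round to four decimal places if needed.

P_x = 5

MU_x = 2/x, MU_y = 1. Tangency: 2/x = P_x/P_y.
So x*(P_x,P_y) = 2·P_y/P_x, independent of income; and y* = (M − 2·P_y)/P_y.
Set x* = 1.2 in the demand function and solve for P_x: P_x = 5.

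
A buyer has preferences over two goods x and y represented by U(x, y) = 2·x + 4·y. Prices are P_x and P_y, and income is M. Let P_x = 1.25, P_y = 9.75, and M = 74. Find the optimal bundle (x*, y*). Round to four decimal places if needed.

x* = 59.2, y* = 0

x gives more utility per dollar, so spend all income on x: x* = M/P_x, y* = 0.
Numerically: x* = 59.2, y* = 0.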